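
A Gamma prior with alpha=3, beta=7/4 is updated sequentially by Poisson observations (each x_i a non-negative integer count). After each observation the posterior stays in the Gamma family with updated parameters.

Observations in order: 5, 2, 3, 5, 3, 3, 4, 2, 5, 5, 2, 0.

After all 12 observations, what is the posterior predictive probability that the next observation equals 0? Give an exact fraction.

obs 1: x=5 → posterior Gamma(8, 11/4)
obs 2: x=2 → posterior Gamma(10, 15/4)
obs 3: x=3 → posterior Gamma(13, 19/4)
obs 4: x=5 → posterior Gamma(18, 23/4)
obs 5: x=3 → posterior Gamma(21, 27/4)
obs 6: x=3 → posterior Gamma(24, 31/4)
obs 7: x=4 → posterior Gamma(28, 35/4)
obs 8: x=2 → posterior Gamma(30, 39/4)
obs 9: x=5 → posterior Gamma(35, 43/4)
obs 10: x=5 → posterior Gamma(40, 47/4)
obs 11: x=2 → posterior Gamma(42, 51/4)
obs 12: x=0 → posterior Gamma(42, 55/4)

12451823576496486040270183548779021694751127370182075537741184234619140625/237566111385928825180581197186581724740035515556906717126291161106235417081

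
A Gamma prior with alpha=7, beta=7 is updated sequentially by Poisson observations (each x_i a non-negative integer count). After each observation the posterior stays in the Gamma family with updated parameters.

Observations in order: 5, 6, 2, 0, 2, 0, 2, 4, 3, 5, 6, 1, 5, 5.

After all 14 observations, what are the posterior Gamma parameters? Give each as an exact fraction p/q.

alpha=53, beta=21

obs 1: x=5 → posterior Gamma(12, 8)
obs 2: x=6 → posterior Gamma(18, 9)
obs 3: x=2 → posterior Gamma(20, 10)
obs 4: x=0 → posterior Gamma(20, 11)
obs 5: x=2 → posterior Gamma(22, 12)
obs 6: x=0 → posterior Gamma(22, 13)
obs 7: x=2 → posterior Gamma(24, 14)
obs 8: x=4 → posterior Gamma(28, 15)
obs 9: x=3 → posterior Gamma(31, 16)
obs 10: x=5 → posterior Gamma(36, 17)
obs 11: x=6 → posterior Gamma(42, 18)
obs 12: x=1 → posterior Gamma(43, 19)
obs 13: x=5 → posterior Gamma(48, 20)
obs 14: x=5 → posterior Gamma(53, 21)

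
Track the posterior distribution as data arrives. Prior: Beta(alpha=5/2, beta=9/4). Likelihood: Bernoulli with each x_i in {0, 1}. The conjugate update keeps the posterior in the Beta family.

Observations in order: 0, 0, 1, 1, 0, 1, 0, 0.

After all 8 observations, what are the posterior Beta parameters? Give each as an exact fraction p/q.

alpha=11/2, beta=29/4

obs 1: x=0 → posterior Beta(5/2, 13/4)
obs 2: x=0 → posterior Beta(5/2, 17/4)
obs 3: x=1 → posterior Beta(7/2, 17/4)
obs 4: x=1 → posterior Beta(9/2, 17/4)
obs 5: x=0 → posterior Beta(9/2, 21/4)
obs 6: x=1 → posterior Beta(11/2, 21/4)
obs 7: x=0 → posterior Beta(11/2, 25/4)
obs 8: x=0 → posterior Beta(11/2, 29/4)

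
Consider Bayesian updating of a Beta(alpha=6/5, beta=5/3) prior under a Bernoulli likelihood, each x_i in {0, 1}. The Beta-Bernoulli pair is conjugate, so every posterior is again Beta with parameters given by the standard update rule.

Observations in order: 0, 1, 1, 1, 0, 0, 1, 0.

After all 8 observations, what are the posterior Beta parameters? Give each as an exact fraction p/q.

obs 1: x=0 → posterior Beta(6/5, 8/3)
obs 2: x=1 → posterior Beta(11/5, 8/3)
obs 3: x=1 → posterior Beta(16/5, 8/3)
obs 4: x=1 → posterior Beta(21/5, 8/3)
obs 5: x=0 → posterior Beta(21/5, 11/3)
obs 6: x=0 → posterior Beta(21/5, 14/3)
obs 7: x=1 → posterior Beta(26/5, 14/3)
obs 8: x=0 → posterior Beta(26/5, 17/3)

alpha=26/5, beta=17/3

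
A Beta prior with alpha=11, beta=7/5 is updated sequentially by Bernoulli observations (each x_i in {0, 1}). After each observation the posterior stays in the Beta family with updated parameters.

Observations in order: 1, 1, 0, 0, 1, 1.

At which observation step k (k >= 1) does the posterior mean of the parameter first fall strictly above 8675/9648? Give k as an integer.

k = 2

obs 1: x=1 → posterior Beta(12, 7/5)
obs 2: x=1 → posterior Beta(13, 7/5)
obs 3: x=0 → posterior Beta(13, 12/5)
obs 4: x=0 → posterior Beta(13, 17/5)
obs 5: x=1 → posterior Beta(14, 17/5)
obs 6: x=1 → posterior Beta(15, 17/5)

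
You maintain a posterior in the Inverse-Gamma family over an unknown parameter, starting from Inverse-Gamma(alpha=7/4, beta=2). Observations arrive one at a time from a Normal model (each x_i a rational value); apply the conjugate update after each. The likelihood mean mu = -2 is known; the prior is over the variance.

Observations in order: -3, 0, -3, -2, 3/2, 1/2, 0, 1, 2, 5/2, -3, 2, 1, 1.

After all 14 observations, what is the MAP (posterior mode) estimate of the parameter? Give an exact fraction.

obs 1: x=-3 → posterior Inverse-Gamma(9/4, 5/2)
obs 2: x=0 → posterior Inverse-Gamma(11/4, 9/2)
obs 3: x=-3 → posterior Inverse-Gamma(13/4, 5)
obs 4: x=-2 → posterior Inverse-Gamma(15/4, 5)
obs 5: x=3/2 → posterior Inverse-Gamma(17/4, 89/8)
obs 6: x=1/2 → posterior Inverse-Gamma(19/4, 57/4)
obs 7: x=0 → posterior Inverse-Gamma(21/4, 65/4)
obs 8: x=1 → posterior Inverse-Gamma(23/4, 83/4)
obs 9: x=2 → posterior Inverse-Gamma(25/4, 115/4)
obs 10: x=5/2 → posterior Inverse-Gamma(27/4, 311/8)
obs 11: x=-3 → posterior Inverse-Gamma(29/4, 315/8)
obs 12: x=2 → posterior Inverse-Gamma(31/4, 379/8)
obs 13: x=1 → posterior Inverse-Gamma(33/4, 415/8)
obs 14: x=1 → posterior Inverse-Gamma(35/4, 451/8)

451/78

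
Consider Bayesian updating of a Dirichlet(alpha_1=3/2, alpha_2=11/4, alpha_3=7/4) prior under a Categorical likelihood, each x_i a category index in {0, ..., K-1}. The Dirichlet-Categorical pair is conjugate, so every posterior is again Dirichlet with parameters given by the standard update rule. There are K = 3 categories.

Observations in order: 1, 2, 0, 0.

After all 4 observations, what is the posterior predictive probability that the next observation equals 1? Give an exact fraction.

3/8

obs 1: x=1 → posterior Dirichlet(3/2, 15/4, 7/4)
obs 2: x=2 → posterior Dirichlet(3/2, 15/4, 11/4)
obs 3: x=0 → posterior Dirichlet(5/2, 15/4, 11/4)
obs 4: x=0 → posterior Dirichlet(7/2, 15/4, 11/4)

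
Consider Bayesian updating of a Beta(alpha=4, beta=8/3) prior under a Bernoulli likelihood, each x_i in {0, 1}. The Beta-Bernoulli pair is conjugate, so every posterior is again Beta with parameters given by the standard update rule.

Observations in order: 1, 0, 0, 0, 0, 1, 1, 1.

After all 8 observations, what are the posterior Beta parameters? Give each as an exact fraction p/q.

alpha=8, beta=20/3

obs 1: x=1 → posterior Beta(5, 8/3)
obs 2: x=0 → posterior Beta(5, 11/3)
obs 3: x=0 → posterior Beta(5, 14/3)
obs 4: x=0 → posterior Beta(5, 17/3)
obs 5: x=0 → posterior Beta(5, 20/3)
obs 6: x=1 → posterior Beta(6, 20/3)
obs 7: x=1 → posterior Beta(7, 20/3)
obs 8: x=1 → posterior Beta(8, 20/3)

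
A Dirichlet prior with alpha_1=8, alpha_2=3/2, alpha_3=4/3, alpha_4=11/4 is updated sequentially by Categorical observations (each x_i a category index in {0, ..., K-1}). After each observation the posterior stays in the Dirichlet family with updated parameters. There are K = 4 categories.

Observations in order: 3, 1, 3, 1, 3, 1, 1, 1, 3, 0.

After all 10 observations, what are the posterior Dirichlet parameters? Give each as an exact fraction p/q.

alpha_1=9, alpha_2=13/2, alpha_3=4/3, alpha_4=27/4

obs 1: x=3 → posterior Dirichlet(8, 3/2, 4/3, 15/4)
obs 2: x=1 → posterior Dirichlet(8, 5/2, 4/3, 15/4)
obs 3: x=3 → posterior Dirichlet(8, 5/2, 4/3, 19/4)
obs 4: x=1 → posterior Dirichlet(8, 7/2, 4/3, 19/4)
obs 5: x=3 → posterior Dirichlet(8, 7/2, 4/3, 23/4)
obs 6: x=1 → posterior Dirichlet(8, 9/2, 4/3, 23/4)
obs 7: x=1 → posterior Dirichlet(8, 11/2, 4/3, 23/4)
obs 8: x=1 → posterior Dirichlet(8, 13/2, 4/3, 23/4)
obs 9: x=3 → posterior Dirichlet(8, 13/2, 4/3, 27/4)
obs 10: x=0 → posterior Dirichlet(9, 13/2, 4/3, 27/4)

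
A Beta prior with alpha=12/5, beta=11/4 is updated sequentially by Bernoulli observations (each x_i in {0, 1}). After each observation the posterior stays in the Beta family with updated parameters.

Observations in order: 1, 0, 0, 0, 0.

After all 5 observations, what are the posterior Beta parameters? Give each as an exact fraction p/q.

obs 1: x=1 → posterior Beta(17/5, 11/4)
obs 2: x=0 → posterior Beta(17/5, 15/4)
obs 3: x=0 → posterior Beta(17/5, 19/4)
obs 4: x=0 → posterior Beta(17/5, 23/4)
obs 5: x=0 → posterior Beta(17/5, 27/4)

alpha=17/5, beta=27/4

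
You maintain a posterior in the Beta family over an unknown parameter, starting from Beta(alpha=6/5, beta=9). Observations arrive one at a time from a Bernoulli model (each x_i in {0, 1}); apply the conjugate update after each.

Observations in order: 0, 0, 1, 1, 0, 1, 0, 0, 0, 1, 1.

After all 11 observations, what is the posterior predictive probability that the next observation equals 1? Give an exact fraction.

31/106

obs 1: x=0 → posterior Beta(6/5, 10)
obs 2: x=0 → posterior Beta(6/5, 11)
obs 3: x=1 → posterior Beta(11/5, 11)
obs 4: x=1 → posterior Beta(16/5, 11)
obs 5: x=0 → posterior Beta(16/5, 12)
obs 6: x=1 → posterior Beta(21/5, 12)
obs 7: x=0 → posterior Beta(21/5, 13)
obs 8: x=0 → posterior Beta(21/5, 14)
obs 9: x=0 → posterior Beta(21/5, 15)
obs 10: x=1 → posterior Beta(26/5, 15)
obs 11: x=1 → posterior Beta(31/5, 15)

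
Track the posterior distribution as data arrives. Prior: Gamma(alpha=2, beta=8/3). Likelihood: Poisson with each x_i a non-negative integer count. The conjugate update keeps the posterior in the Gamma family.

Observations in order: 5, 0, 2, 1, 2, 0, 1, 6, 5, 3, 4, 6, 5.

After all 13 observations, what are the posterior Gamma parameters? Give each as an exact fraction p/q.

alpha=42, beta=47/3

obs 1: x=5 → posterior Gamma(7, 11/3)
obs 2: x=0 → posterior Gamma(7, 14/3)
obs 3: x=2 → posterior Gamma(9, 17/3)
obs 4: x=1 → posterior Gamma(10, 20/3)
obs 5: x=2 → posterior Gamma(12, 23/3)
obs 6: x=0 → posterior Gamma(12, 26/3)
obs 7: x=1 → posterior Gamma(13, 29/3)
obs 8: x=6 → posterior Gamma(19, 32/3)
obs 9: x=5 → posterior Gamma(24, 35/3)
obs 10: x=3 → posterior Gamma(27, 38/3)
obs 11: x=4 → posterior Gamma(31, 41/3)
obs 12: x=6 → posterior Gamma(37, 44/3)
obs 13: x=5 → posterior Gamma(42, 47/3)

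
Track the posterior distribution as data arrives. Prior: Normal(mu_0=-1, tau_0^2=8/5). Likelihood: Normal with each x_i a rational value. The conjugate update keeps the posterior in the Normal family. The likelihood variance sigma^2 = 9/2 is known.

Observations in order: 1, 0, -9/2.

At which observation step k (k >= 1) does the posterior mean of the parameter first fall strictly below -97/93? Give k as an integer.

k = 3

obs 1: x=1 → posterior Normal(-29/61, 72/61)
obs 2: x=0 → posterior Normal(-29/77, 72/77)
obs 3: x=-9/2 → posterior Normal(-101/93, 24/31)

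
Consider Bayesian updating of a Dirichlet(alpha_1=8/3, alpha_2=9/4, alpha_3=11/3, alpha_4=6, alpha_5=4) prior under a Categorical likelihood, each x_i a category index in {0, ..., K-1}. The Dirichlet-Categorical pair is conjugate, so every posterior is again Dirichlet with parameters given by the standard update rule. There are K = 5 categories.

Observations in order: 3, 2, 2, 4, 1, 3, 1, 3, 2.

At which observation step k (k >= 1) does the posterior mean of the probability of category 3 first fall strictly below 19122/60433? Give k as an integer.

obs 1: x=3 → posterior Dirichlet(8/3, 9/4, 11/3, 7, 4)
obs 2: x=2 → posterior Dirichlet(8/3, 9/4, 14/3, 7, 4)
obs 3: x=2 → posterior Dirichlet(8/3, 9/4, 17/3, 7, 4)
obs 4: x=4 → posterior Dirichlet(8/3, 9/4, 17/3, 7, 5)
obs 5: x=1 → posterior Dirichlet(8/3, 13/4, 17/3, 7, 5)
obs 6: x=3 → posterior Dirichlet(8/3, 13/4, 17/3, 8, 5)
obs 7: x=1 → posterior Dirichlet(8/3, 17/4, 17/3, 8, 5)
obs 8: x=3 → posterior Dirichlet(8/3, 17/4, 17/3, 9, 5)
obs 9: x=2 → posterior Dirichlet(8/3, 17/4, 20/3, 9, 5)

k = 4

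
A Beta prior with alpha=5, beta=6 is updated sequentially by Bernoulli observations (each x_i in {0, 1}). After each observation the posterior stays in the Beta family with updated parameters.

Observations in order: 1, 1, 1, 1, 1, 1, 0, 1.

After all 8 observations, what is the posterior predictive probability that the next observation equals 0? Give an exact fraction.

obs 1: x=1 → posterior Beta(6, 6)
obs 2: x=1 → posterior Beta(7, 6)
obs 3: x=1 → posterior Beta(8, 6)
obs 4: x=1 → posterior Beta(9, 6)
obs 5: x=1 → posterior Beta(10, 6)
obs 6: x=1 → posterior Beta(11, 6)
obs 7: x=0 → posterior Beta(11, 7)
obs 8: x=1 → posterior Beta(12, 7)

7/19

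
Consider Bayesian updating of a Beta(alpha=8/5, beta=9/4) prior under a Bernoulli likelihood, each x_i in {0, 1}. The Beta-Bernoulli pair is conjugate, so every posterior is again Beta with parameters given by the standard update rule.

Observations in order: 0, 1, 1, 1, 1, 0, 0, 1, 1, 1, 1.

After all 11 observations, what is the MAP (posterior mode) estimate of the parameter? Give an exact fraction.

obs 1: x=0 → posterior Beta(8/5, 13/4)
obs 2: x=1 → posterior Beta(13/5, 13/4)
obs 3: x=1 → posterior Beta(18/5, 13/4)
obs 4: x=1 → posterior Beta(23/5, 13/4)
obs 5: x=1 → posterior Beta(28/5, 13/4)
obs 6: x=0 → posterior Beta(28/5, 17/4)
obs 7: x=0 → posterior Beta(28/5, 21/4)
obs 8: x=1 → posterior Beta(33/5, 21/4)
obs 9: x=1 → posterior Beta(38/5, 21/4)
obs 10: x=1 → posterior Beta(43/5, 21/4)
obs 11: x=1 → posterior Beta(48/5, 21/4)

172/257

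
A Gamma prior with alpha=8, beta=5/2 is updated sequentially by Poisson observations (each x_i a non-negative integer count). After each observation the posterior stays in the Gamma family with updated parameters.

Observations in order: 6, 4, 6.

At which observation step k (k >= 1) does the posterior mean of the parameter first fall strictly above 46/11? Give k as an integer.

obs 1: x=6 → posterior Gamma(14, 7/2)
obs 2: x=4 → posterior Gamma(18, 9/2)
obs 3: x=6 → posterior Gamma(24, 11/2)

k = 3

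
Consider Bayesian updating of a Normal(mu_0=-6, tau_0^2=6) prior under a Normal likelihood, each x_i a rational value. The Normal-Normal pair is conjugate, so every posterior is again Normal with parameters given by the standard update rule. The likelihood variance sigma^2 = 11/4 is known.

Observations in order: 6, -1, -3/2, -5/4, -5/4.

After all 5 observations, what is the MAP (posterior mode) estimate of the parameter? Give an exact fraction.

-42/131

obs 1: x=6 → posterior Normal(78/35, 66/35)
obs 2: x=-1 → posterior Normal(54/59, 66/59)
obs 3: x=-3/2 → posterior Normal(18/83, 66/83)
obs 4: x=-5/4 → posterior Normal(-12/107, 66/107)
obs 5: x=-5/4 → posterior Normal(-42/131, 66/131)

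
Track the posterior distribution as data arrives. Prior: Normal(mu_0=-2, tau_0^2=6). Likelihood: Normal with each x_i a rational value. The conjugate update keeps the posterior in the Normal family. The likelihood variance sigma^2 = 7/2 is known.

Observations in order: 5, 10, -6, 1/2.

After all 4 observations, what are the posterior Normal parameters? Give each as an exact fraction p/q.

mu_0=20/11, tau_0^2=42/55

obs 1: x=5 → posterior Normal(46/19, 42/19)
obs 2: x=10 → posterior Normal(166/31, 42/31)
obs 3: x=-6 → posterior Normal(94/43, 42/43)
obs 4: x=1/2 → posterior Normal(20/11, 42/55)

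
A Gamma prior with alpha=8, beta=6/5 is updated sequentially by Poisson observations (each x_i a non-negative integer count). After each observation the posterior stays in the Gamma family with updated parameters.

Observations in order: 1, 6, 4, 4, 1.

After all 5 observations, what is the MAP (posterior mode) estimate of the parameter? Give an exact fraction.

obs 1: x=1 → posterior Gamma(9, 11/5)
obs 2: x=6 → posterior Gamma(15, 16/5)
obs 3: x=4 → posterior Gamma(19, 21/5)
obs 4: x=4 → posterior Gamma(23, 26/5)
obs 5: x=1 → posterior Gamma(24, 31/5)

115/31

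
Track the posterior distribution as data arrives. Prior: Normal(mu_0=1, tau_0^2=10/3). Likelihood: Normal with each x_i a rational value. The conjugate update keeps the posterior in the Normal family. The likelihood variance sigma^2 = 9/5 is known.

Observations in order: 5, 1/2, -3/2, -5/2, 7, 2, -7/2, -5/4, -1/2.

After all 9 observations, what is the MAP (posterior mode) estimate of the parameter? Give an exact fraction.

193/318

obs 1: x=5 → posterior Normal(277/77, 90/77)
obs 2: x=1/2 → posterior Normal(302/127, 90/127)
obs 3: x=-3/2 → posterior Normal(227/177, 30/59)
obs 4: x=-5/2 → posterior Normal(102/227, 90/227)
obs 5: x=7 → posterior Normal(452/277, 90/277)
obs 6: x=2 → posterior Normal(184/109, 30/109)
obs 7: x=-7/2 → posterior Normal(1, 90/377)
obs 8: x=-5/4 → posterior Normal(629/854, 90/427)
obs 9: x=-1/2 → posterior Normal(193/318, 10/53)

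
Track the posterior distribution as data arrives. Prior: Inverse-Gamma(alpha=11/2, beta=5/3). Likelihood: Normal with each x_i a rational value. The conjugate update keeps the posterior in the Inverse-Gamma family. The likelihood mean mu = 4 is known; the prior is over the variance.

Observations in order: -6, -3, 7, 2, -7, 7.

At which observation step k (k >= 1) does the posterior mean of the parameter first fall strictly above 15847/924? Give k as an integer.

k = 5

obs 1: x=-6 → posterior Inverse-Gamma(6, 155/3)
obs 2: x=-3 → posterior Inverse-Gamma(13/2, 457/6)
obs 3: x=7 → posterior Inverse-Gamma(7, 242/3)
obs 4: x=2 → posterior Inverse-Gamma(15/2, 248/3)
obs 5: x=-7 → posterior Inverse-Gamma(8, 859/6)
obs 6: x=7 → posterior Inverse-Gamma(17/2, 443/3)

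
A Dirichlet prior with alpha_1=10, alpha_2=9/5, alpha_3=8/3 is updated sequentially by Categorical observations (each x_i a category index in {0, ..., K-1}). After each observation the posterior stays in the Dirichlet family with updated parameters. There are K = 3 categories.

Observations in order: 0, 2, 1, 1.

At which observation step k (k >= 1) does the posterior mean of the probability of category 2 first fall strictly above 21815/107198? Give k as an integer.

obs 1: x=0 → posterior Dirichlet(11, 9/5, 8/3)
obs 2: x=2 → posterior Dirichlet(11, 9/5, 11/3)
obs 3: x=1 → posterior Dirichlet(11, 14/5, 11/3)
obs 4: x=1 → posterior Dirichlet(11, 19/5, 11/3)

k = 2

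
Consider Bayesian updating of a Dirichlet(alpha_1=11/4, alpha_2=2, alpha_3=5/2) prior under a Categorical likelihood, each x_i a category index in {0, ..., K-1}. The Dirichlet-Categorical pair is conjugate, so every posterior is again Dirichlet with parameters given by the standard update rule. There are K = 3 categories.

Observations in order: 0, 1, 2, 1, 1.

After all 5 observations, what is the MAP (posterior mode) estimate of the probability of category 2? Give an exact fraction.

10/37

obs 1: x=0 → posterior Dirichlet(15/4, 2, 5/2)
obs 2: x=1 → posterior Dirichlet(15/4, 3, 5/2)
obs 3: x=2 → posterior Dirichlet(15/4, 3, 7/2)
obs 4: x=1 → posterior Dirichlet(15/4, 4, 7/2)
obs 5: x=1 → posterior Dirichlet(15/4, 5, 7/2)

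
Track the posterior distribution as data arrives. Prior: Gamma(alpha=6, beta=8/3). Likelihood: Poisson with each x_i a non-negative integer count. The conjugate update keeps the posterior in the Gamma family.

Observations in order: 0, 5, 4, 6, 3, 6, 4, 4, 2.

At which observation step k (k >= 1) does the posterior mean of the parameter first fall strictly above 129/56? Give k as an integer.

k = 2

obs 1: x=0 → posterior Gamma(6, 11/3)
obs 2: x=5 → posterior Gamma(11, 14/3)
obs 3: x=4 → posterior Gamma(15, 17/3)
obs 4: x=6 → posterior Gamma(21, 20/3)
obs 5: x=3 → posterior Gamma(24, 23/3)
obs 6: x=6 → posterior Gamma(30, 26/3)
obs 7: x=4 → posterior Gamma(34, 29/3)
obs 8: x=4 → posterior Gamma(38, 32/3)
obs 9: x=2 → posterior Gamma(40, 35/3)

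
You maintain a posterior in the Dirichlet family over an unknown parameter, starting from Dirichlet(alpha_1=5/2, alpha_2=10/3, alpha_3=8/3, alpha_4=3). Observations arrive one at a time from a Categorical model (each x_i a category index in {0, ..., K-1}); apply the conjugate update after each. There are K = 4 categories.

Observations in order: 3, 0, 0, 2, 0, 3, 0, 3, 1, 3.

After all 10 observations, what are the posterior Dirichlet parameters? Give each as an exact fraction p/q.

obs 1: x=3 → posterior Dirichlet(5/2, 10/3, 8/3, 4)
obs 2: x=0 → posterior Dirichlet(7/2, 10/3, 8/3, 4)
obs 3: x=0 → posterior Dirichlet(9/2, 10/3, 8/3, 4)
obs 4: x=2 → posterior Dirichlet(9/2, 10/3, 11/3, 4)
obs 5: x=0 → posterior Dirichlet(11/2, 10/3, 11/3, 4)
obs 6: x=3 → posterior Dirichlet(11/2, 10/3, 11/3, 5)
obs 7: x=0 → posterior Dirichlet(13/2, 10/3, 11/3, 5)
obs 8: x=3 → posterior Dirichlet(13/2, 10/3, 11/3, 6)
obs 9: x=1 → posterior Dirichlet(13/2, 13/3, 11/3, 6)
obs 10: x=3 → posterior Dirichlet(13/2, 13/3, 11/3, 7)

alpha_1=13/2, alpha_2=13/3, alpha_3=11/3, alpha_4=7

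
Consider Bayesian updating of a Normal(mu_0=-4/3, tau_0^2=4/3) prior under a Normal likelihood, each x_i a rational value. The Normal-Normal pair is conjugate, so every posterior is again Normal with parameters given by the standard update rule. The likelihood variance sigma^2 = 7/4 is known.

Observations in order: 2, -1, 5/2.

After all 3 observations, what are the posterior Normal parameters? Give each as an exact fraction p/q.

mu_0=28/69, tau_0^2=28/69

obs 1: x=2 → posterior Normal(4/37, 28/37)
obs 2: x=-1 → posterior Normal(-12/53, 28/53)
obs 3: x=5/2 → posterior Normal(28/69, 28/69)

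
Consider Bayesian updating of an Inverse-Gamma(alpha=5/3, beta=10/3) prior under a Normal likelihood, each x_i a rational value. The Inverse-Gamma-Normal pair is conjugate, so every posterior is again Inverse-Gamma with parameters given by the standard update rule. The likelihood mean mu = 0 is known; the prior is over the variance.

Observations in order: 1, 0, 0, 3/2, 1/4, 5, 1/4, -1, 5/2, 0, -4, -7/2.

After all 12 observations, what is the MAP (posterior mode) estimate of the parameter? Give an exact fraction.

obs 1: x=1 → posterior Inverse-Gamma(13/6, 23/6)
obs 2: x=0 → posterior Inverse-Gamma(8/3, 23/6)
obs 3: x=0 → posterior Inverse-Gamma(19/6, 23/6)
obs 4: x=3/2 → posterior Inverse-Gamma(11/3, 119/24)
obs 5: x=1/4 → posterior Inverse-Gamma(25/6, 479/96)
obs 6: x=5 → posterior Inverse-Gamma(14/3, 1679/96)
obs 7: x=1/4 → posterior Inverse-Gamma(31/6, 841/48)
obs 8: x=-1 → posterior Inverse-Gamma(17/3, 865/48)
obs 9: x=5/2 → posterior Inverse-Gamma(37/6, 1015/48)
obs 10: x=0 → posterior Inverse-Gamma(20/3, 1015/48)
obs 11: x=-4 → posterior Inverse-Gamma(43/6, 1399/48)
obs 12: x=-7/2 → posterior Inverse-Gamma(23/3, 1693/48)

1693/416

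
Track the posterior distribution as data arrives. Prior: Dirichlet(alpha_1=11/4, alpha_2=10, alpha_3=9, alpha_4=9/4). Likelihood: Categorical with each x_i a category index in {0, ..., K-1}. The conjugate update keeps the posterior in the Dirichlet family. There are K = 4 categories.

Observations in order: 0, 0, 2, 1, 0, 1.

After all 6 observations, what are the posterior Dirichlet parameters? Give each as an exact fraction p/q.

alpha_1=23/4, alpha_2=12, alpha_3=10, alpha_4=9/4

obs 1: x=0 → posterior Dirichlet(15/4, 10, 9, 9/4)
obs 2: x=0 → posterior Dirichlet(19/4, 10, 9, 9/4)
obs 3: x=2 → posterior Dirichlet(19/4, 10, 10, 9/4)
obs 4: x=1 → posterior Dirichlet(19/4, 11, 10, 9/4)
obs 5: x=0 → posterior Dirichlet(23/4, 11, 10, 9/4)
obs 6: x=1 → posterior Dirichlet(23/4, 12, 10, 9/4)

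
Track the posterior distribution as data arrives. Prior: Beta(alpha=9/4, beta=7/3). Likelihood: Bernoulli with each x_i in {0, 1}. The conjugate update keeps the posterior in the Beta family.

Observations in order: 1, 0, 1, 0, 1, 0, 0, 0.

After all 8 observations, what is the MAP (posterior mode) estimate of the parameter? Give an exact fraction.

51/127

obs 1: x=1 → posterior Beta(13/4, 7/3)
obs 2: x=0 → posterior Beta(13/4, 10/3)
obs 3: x=1 → posterior Beta(17/4, 10/3)
obs 4: x=0 → posterior Beta(17/4, 13/3)
obs 5: x=1 → posterior Beta(21/4, 13/3)
obs 6: x=0 → posterior Beta(21/4, 16/3)
obs 7: x=0 → posterior Beta(21/4, 19/3)
obs 8: x=0 → posterior Beta(21/4, 22/3)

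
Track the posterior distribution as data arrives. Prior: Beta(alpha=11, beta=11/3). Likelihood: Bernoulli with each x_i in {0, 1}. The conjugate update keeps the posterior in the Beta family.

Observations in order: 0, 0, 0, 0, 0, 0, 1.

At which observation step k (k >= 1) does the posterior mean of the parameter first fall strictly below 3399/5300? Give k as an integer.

obs 1: x=0 → posterior Beta(11, 14/3)
obs 2: x=0 → posterior Beta(11, 17/3)
obs 3: x=0 → posterior Beta(11, 20/3)
obs 4: x=0 → posterior Beta(11, 23/3)
obs 5: x=0 → posterior Beta(11, 26/3)
obs 6: x=0 → posterior Beta(11, 29/3)
obs 7: x=1 → posterior Beta(12, 29/3)

k = 3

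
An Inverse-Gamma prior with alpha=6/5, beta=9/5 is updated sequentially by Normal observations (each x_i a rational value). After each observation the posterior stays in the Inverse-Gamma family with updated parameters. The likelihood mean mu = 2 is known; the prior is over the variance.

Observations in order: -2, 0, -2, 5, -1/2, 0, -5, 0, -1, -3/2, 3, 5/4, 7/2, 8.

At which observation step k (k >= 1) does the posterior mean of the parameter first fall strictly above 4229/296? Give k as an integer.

obs 1: x=-2 → posterior Inverse-Gamma(17/10, 49/5)
obs 2: x=0 → posterior Inverse-Gamma(11/5, 59/5)
obs 3: x=-2 → posterior Inverse-Gamma(27/10, 99/5)
obs 4: x=5 → posterior Inverse-Gamma(16/5, 243/10)
obs 5: x=-1/2 → posterior Inverse-Gamma(37/10, 1097/40)
obs 6: x=0 → posterior Inverse-Gamma(21/5, 1177/40)
obs 7: x=-5 → posterior Inverse-Gamma(47/10, 2157/40)
obs 8: x=0 → posterior Inverse-Gamma(26/5, 2237/40)
obs 9: x=-1 → posterior Inverse-Gamma(57/10, 2417/40)
obs 10: x=-3/2 → posterior Inverse-Gamma(31/5, 1331/20)
obs 11: x=3 → posterior Inverse-Gamma(67/10, 1341/20)
obs 12: x=5/4 → posterior Inverse-Gamma(36/5, 10773/160)
obs 13: x=7/2 → posterior Inverse-Gamma(77/10, 10953/160)
obs 14: x=8 → posterior Inverse-Gamma(41/5, 13833/160)

k = 7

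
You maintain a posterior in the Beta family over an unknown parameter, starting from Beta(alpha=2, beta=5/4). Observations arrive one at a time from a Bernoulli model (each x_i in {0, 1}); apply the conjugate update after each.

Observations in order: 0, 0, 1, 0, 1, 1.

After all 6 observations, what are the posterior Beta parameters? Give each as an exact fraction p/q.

obs 1: x=0 → posterior Beta(2, 9/4)
obs 2: x=0 → posterior Beta(2, 13/4)
obs 3: x=1 → posterior Beta(3, 13/4)
obs 4: x=0 → posterior Beta(3, 17/4)
obs 5: x=1 → posterior Beta(4, 17/4)
obs 6: x=1 → posterior Beta(5, 17/4)

alpha=5, beta=17/4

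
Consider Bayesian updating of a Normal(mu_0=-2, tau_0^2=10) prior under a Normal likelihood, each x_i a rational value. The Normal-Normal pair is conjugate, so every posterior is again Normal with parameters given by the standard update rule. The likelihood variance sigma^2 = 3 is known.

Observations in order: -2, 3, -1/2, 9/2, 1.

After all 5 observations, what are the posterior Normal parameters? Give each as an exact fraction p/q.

obs 1: x=-2 → posterior Normal(-2, 30/13)
obs 2: x=3 → posterior Normal(4/23, 30/23)
obs 3: x=-1/2 → posterior Normal(-1/33, 10/11)
obs 4: x=9/2 → posterior Normal(44/43, 30/43)
obs 5: x=1 → posterior Normal(54/53, 30/53)

mu_0=54/53, tau_0^2=30/53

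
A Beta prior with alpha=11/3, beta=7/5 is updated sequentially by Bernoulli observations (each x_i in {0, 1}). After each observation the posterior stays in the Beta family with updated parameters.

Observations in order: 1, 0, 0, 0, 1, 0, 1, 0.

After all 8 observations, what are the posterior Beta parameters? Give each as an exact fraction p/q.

obs 1: x=1 → posterior Beta(14/3, 7/5)
obs 2: x=0 → posterior Beta(14/3, 12/5)
obs 3: x=0 → posterior Beta(14/3, 17/5)
obs 4: x=0 → posterior Beta(14/3, 22/5)
obs 5: x=1 → posterior Beta(17/3, 22/5)
obs 6: x=0 → posterior Beta(17/3, 27/5)
obs 7: x=1 → posterior Beta(20/3, 27/5)
obs 8: x=0 → posterior Beta(20/3, 32/5)

alpha=20/3, beta=32/5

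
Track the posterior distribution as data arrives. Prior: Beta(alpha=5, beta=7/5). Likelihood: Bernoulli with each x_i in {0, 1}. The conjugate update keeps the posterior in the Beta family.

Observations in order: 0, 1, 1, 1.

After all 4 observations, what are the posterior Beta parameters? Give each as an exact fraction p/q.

alpha=8, beta=12/5

obs 1: x=0 → posterior Beta(5, 12/5)
obs 2: x=1 → posterior Beta(6, 12/5)
obs 3: x=1 → posterior Beta(7, 12/5)
obs 4: x=1 → posterior Beta(8, 12/5)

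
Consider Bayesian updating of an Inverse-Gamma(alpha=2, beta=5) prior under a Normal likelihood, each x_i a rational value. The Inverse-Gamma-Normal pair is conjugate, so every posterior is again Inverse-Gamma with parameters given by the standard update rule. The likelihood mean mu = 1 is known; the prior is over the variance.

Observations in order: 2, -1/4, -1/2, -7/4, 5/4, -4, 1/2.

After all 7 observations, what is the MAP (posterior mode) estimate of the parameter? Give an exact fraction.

obs 1: x=2 → posterior Inverse-Gamma(5/2, 11/2)
obs 2: x=-1/4 → posterior Inverse-Gamma(3, 201/32)
obs 3: x=-1/2 → posterior Inverse-Gamma(7/2, 237/32)
obs 4: x=-7/4 → posterior Inverse-Gamma(4, 179/16)
obs 5: x=5/4 → posterior Inverse-Gamma(9/2, 359/32)
obs 6: x=-4 → posterior Inverse-Gamma(5, 759/32)
obs 7: x=1/2 → posterior Inverse-Gamma(11/2, 763/32)

763/208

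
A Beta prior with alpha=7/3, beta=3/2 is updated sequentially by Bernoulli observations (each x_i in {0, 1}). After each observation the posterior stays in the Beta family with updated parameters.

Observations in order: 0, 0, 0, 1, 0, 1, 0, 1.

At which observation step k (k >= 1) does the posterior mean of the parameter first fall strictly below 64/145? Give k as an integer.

k = 2

obs 1: x=0 → posterior Beta(7/3, 5/2)
obs 2: x=0 → posterior Beta(7/3, 7/2)
obs 3: x=0 → posterior Beta(7/3, 9/2)
obs 4: x=1 → posterior Beta(10/3, 9/2)
obs 5: x=0 → posterior Beta(10/3, 11/2)
obs 6: x=1 → posterior Beta(13/3, 11/2)
obs 7: x=0 → posterior Beta(13/3, 13/2)
obs 8: x=1 → posterior Beta(16/3, 13/2)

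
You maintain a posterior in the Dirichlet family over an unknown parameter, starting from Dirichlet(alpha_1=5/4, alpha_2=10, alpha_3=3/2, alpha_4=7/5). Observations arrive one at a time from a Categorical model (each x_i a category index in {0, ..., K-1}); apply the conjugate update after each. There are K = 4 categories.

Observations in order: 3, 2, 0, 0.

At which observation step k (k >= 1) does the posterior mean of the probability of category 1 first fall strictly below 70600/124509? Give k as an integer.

k = 4

obs 1: x=3 → posterior Dirichlet(5/4, 10, 3/2, 12/5)
obs 2: x=2 → posterior Dirichlet(5/4, 10, 5/2, 12/5)
obs 3: x=0 → posterior Dirichlet(9/4, 10, 5/2, 12/5)
obs 4: x=0 → posterior Dirichlet(13/4, 10, 5/2, 12/5)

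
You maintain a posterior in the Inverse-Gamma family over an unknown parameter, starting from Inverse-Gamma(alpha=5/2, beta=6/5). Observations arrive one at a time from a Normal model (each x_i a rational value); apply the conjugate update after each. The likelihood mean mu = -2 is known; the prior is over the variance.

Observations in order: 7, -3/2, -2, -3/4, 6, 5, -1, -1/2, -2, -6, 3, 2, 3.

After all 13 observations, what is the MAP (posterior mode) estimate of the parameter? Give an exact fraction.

22677/1600

obs 1: x=7 → posterior Inverse-Gamma(3, 417/10)
obs 2: x=-3/2 → posterior Inverse-Gamma(7/2, 1673/40)
obs 3: x=-2 → posterior Inverse-Gamma(4, 1673/40)
obs 4: x=-3/4 → posterior Inverse-Gamma(9/2, 6817/160)
obs 5: x=6 → posterior Inverse-Gamma(5, 11937/160)
obs 6: x=5 → posterior Inverse-Gamma(11/2, 15857/160)
obs 7: x=-1 → posterior Inverse-Gamma(6, 15937/160)
obs 8: x=-1/2 → posterior Inverse-Gamma(13/2, 16117/160)
obs 9: x=-2 → posterior Inverse-Gamma(7, 16117/160)
obs 10: x=-6 → posterior Inverse-Gamma(15/2, 17397/160)
obs 11: x=3 → posterior Inverse-Gamma(8, 19397/160)
obs 12: x=2 → posterior Inverse-Gamma(17/2, 20677/160)
obs 13: x=3 → posterior Inverse-Gamma(9, 22677/160)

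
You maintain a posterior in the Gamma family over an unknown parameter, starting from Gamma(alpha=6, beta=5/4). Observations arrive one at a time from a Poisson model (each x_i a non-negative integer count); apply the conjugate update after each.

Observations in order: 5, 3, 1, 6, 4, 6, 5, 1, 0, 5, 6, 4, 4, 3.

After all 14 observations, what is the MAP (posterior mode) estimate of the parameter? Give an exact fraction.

obs 1: x=5 → posterior Gamma(11, 9/4)
obs 2: x=3 → posterior Gamma(14, 13/4)
obs 3: x=1 → posterior Gamma(15, 17/4)
obs 4: x=6 → posterior Gamma(21, 21/4)
obs 5: x=4 → posterior Gamma(25, 25/4)
obs 6: x=6 → posterior Gamma(31, 29/4)
obs 7: x=5 → posterior Gamma(36, 33/4)
obs 8: x=1 → posterior Gamma(37, 37/4)
obs 9: x=0 → posterior Gamma(37, 41/4)
obs 10: x=5 → posterior Gamma(42, 45/4)
obs 11: x=6 → posterior Gamma(48, 49/4)
obs 12: x=4 → posterior Gamma(52, 53/4)
obs 13: x=4 → posterior Gamma(56, 57/4)
obs 14: x=3 → posterior Gamma(59, 61/4)

232/61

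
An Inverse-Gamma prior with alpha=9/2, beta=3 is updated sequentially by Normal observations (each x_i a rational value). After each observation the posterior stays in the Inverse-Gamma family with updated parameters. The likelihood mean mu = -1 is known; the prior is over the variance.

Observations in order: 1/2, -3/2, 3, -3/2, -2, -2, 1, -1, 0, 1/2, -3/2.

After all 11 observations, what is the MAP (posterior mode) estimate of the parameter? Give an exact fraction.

obs 1: x=1/2 → posterior Inverse-Gamma(5, 33/8)
obs 2: x=-3/2 → posterior Inverse-Gamma(11/2, 17/4)
obs 3: x=3 → posterior Inverse-Gamma(6, 49/4)
obs 4: x=-3/2 → posterior Inverse-Gamma(13/2, 99/8)
obs 5: x=-2 → posterior Inverse-Gamma(7, 103/8)
obs 6: x=-2 → posterior Inverse-Gamma(15/2, 107/8)
obs 7: x=1 → posterior Inverse-Gamma(8, 123/8)
obs 8: x=-1 → posterior Inverse-Gamma(17/2, 123/8)
obs 9: x=0 → posterior Inverse-Gamma(9, 127/8)
obs 10: x=1/2 → posterior Inverse-Gamma(19/2, 17)
obs 11: x=-3/2 → posterior Inverse-Gamma(10, 137/8)

137/88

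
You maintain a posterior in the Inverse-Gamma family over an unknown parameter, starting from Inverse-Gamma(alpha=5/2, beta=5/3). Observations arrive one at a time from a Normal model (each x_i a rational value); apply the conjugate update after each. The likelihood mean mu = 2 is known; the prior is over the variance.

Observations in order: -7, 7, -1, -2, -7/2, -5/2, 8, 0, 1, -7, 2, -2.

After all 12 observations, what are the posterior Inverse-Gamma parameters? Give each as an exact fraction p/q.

obs 1: x=-7 → posterior Inverse-Gamma(3, 253/6)
obs 2: x=7 → posterior Inverse-Gamma(7/2, 164/3)
obs 3: x=-1 → posterior Inverse-Gamma(4, 355/6)
obs 4: x=-2 → posterior Inverse-Gamma(9/2, 403/6)
obs 5: x=-7/2 → posterior Inverse-Gamma(5, 1975/24)
obs 6: x=-5/2 → posterior Inverse-Gamma(11/2, 1109/12)
obs 7: x=8 → posterior Inverse-Gamma(6, 1325/12)
obs 8: x=0 → posterior Inverse-Gamma(13/2, 1349/12)
obs 9: x=1 → posterior Inverse-Gamma(7, 1355/12)
obs 10: x=-7 → posterior Inverse-Gamma(15/2, 1841/12)
obs 11: x=2 → posterior Inverse-Gamma(8, 1841/12)
obs 12: x=-2 → posterior Inverse-Gamma(17/2, 1937/12)

alpha=17/2, beta=1937/12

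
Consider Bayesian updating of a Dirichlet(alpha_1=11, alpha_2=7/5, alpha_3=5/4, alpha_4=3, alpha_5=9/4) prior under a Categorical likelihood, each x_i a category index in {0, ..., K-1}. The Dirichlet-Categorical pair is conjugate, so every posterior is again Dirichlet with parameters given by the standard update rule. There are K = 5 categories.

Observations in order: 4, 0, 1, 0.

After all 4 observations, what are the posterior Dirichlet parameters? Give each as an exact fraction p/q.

alpha_1=13, alpha_2=12/5, alpha_3=5/4, alpha_4=3, alpha_5=13/4

obs 1: x=4 → posterior Dirichlet(11, 7/5, 5/4, 3, 13/4)
obs 2: x=0 → posterior Dirichlet(12, 7/5, 5/4, 3, 13/4)
obs 3: x=1 → posterior Dirichlet(12, 12/5, 5/4, 3, 13/4)
obs 4: x=0 → posterior Dirichlet(13, 12/5, 5/4, 3, 13/4)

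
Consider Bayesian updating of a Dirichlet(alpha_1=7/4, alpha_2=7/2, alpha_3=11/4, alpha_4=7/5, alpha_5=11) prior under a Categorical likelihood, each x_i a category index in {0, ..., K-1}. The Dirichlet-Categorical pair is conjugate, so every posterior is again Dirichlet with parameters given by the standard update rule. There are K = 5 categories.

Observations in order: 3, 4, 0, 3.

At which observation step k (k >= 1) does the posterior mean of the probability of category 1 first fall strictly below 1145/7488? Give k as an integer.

k = 3

obs 1: x=3 → posterior Dirichlet(7/4, 7/2, 11/4, 12/5, 11)
obs 2: x=4 → posterior Dirichlet(7/4, 7/2, 11/4, 12/5, 12)
obs 3: x=0 → posterior Dirichlet(11/4, 7/2, 11/4, 12/5, 12)
obs 4: x=3 → posterior Dirichlet(11/4, 7/2, 11/4, 17/5, 12)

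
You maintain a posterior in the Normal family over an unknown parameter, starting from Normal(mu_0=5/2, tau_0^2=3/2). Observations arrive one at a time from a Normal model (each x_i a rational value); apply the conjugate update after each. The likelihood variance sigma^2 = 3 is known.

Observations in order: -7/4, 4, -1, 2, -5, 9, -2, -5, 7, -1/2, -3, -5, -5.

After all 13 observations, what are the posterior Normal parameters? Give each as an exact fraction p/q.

obs 1: x=-7/4 → posterior Normal(13/12, 1)
obs 2: x=4 → posterior Normal(29/16, 3/4)
obs 3: x=-1 → posterior Normal(5/4, 3/5)
obs 4: x=2 → posterior Normal(11/8, 1/2)
obs 5: x=-5 → posterior Normal(13/28, 3/7)
obs 6: x=9 → posterior Normal(49/32, 3/8)
obs 7: x=-2 → posterior Normal(41/36, 1/3)
obs 8: x=-5 → posterior Normal(21/40, 3/10)
obs 9: x=7 → posterior Normal(49/44, 3/11)
obs 10: x=-1/2 → posterior Normal(47/48, 1/4)
obs 11: x=-3 → posterior Normal(35/52, 3/13)
obs 12: x=-5 → posterior Normal(15/56, 3/14)
obs 13: x=-5 → posterior Normal(-1/12, 1/5)

mu_0=-1/12, tau_0^2=1/5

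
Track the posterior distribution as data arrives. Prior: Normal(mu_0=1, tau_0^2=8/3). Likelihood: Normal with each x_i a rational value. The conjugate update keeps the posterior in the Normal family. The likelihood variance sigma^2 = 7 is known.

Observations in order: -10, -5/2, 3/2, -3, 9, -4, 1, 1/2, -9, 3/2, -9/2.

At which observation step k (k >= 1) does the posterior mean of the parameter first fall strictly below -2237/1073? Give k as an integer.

obs 1: x=-10 → posterior Normal(-59/29, 56/29)
obs 2: x=-5/2 → posterior Normal(-79/37, 56/37)
obs 3: x=3/2 → posterior Normal(-67/45, 56/45)
obs 4: x=-3 → posterior Normal(-91/53, 56/53)
obs 5: x=9 → posterior Normal(-19/61, 56/61)
obs 6: x=-4 → posterior Normal(-17/23, 56/69)
obs 7: x=1 → posterior Normal(-43/77, 8/11)
obs 8: x=1/2 → posterior Normal(-39/85, 56/85)
obs 9: x=-9 → posterior Normal(-37/31, 56/93)
obs 10: x=3/2 → posterior Normal(-99/101, 56/101)
obs 11: x=-9/2 → posterior Normal(-135/109, 56/109)

k = 2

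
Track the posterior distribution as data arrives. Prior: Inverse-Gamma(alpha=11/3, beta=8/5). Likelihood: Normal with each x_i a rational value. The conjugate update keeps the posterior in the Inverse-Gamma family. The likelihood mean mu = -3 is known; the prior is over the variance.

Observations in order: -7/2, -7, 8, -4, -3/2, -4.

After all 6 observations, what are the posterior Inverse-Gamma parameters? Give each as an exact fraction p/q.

alpha=20/3, beta=1447/20

obs 1: x=-7/2 → posterior Inverse-Gamma(25/6, 69/40)
obs 2: x=-7 → posterior Inverse-Gamma(14/3, 389/40)
obs 3: x=8 → posterior Inverse-Gamma(31/6, 2809/40)
obs 4: x=-4 → posterior Inverse-Gamma(17/3, 2829/40)
obs 5: x=-3/2 → posterior Inverse-Gamma(37/6, 1437/20)
obs 6: x=-4 → posterior Inverse-Gamma(20/3, 1447/20)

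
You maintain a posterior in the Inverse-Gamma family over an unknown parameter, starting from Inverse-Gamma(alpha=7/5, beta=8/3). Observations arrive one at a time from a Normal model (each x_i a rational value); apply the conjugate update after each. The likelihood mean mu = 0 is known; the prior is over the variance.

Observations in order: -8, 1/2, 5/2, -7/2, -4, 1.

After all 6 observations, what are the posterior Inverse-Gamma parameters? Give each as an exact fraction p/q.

alpha=22/5, beta=1261/24

obs 1: x=-8 → posterior Inverse-Gamma(19/10, 104/3)
obs 2: x=1/2 → posterior Inverse-Gamma(12/5, 835/24)
obs 3: x=5/2 → posterior Inverse-Gamma(29/10, 455/12)
obs 4: x=-7/2 → posterior Inverse-Gamma(17/5, 1057/24)
obs 5: x=-4 → posterior Inverse-Gamma(39/10, 1249/24)
obs 6: x=1 → posterior Inverse-Gamma(22/5, 1261/24)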